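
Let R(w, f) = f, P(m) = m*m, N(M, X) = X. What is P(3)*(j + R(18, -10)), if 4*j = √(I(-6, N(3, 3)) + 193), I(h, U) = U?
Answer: -117/2 ≈ -58.500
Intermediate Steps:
P(m) = m²
j = 7/2 (j = √(3 + 193)/4 = √196/4 = (¼)*14 = 7/2 ≈ 3.5000)
P(3)*(j + R(18, -10)) = 3²*(7/2 - 10) = 9*(-13/2) = -117/2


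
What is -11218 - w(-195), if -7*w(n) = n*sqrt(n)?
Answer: -11218 - 195*I*sqrt(195)/7 ≈ -11218.0 - 389.0*I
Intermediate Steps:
w(n) = -n**(3/2)/7 (w(n) = -n*sqrt(n)/7 = -n**(3/2)/7)
-11218 - w(-195) = -11218 - (-1)*(-195)**(3/2)/7 = -11218 - (-1)*(-195*I*sqrt(195))/7 = -11218 - 195*I*sqrt(195)/7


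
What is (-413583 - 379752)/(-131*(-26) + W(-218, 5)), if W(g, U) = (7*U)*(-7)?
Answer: -793335/3161 ≈ -250.98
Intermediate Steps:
W(g, U) = -49*U
(-413583 - 379752)/(-131*(-26) + W(-218, 5)) = (-413583 - 379752)/(-131*(-26) - 49*5) = -793335/(3406 - 245) = -793335/3161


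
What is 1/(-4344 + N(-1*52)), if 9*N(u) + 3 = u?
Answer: -9/39151 ≈ -0.00022988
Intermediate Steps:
N(u) = -⅓ + u/9
1/(-4344 + N(-1*52)) = 1/(-4344 + (-⅓ + (-1*52)/9)) = 1/(-4344 + (-⅓ + (⅑)*(-52))) = 1/(-4344 + (-⅓ - 52/9)) = 1/(-4344 - 55/9) = 1/(-39151/9) = -9/39151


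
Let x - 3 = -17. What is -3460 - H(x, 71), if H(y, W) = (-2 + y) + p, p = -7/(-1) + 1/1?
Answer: -3452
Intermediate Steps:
x = -14 (x = 3 - 17 = -14)
p = 8 (p = -7*(-1) + 1*1 = 7 + 1 = 8)
H(y, W) = 6 + y (H(y, W) = (-2 + y) + 8 = 6 + y)
-3460 - H(x, 71) = -3460 - (6 - 14) = -3460 - 1*(-8) = -3460 + 8 = -3452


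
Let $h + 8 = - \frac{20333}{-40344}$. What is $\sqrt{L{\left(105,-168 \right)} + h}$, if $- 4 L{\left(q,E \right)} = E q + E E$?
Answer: $\frac{i \sqrt{642315858}}{492} \approx 51.512 i$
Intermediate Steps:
$L{\left(q,E \right)} = - \frac{E^{2}}{4} - \frac{E q}{4}$ ($L{\left(q,E \right)} = - \frac{E q + E E}{4} = - \frac{E q + E^{2}}{4} = - \frac{E^{2} + E q}{4} = - \frac{E^{2}}{4} - \frac{E q}{4}$)
$h = - \frac{302419}{40344}$ ($h = -8 - \frac{20333}{-40344} = -8 - - \frac{20333}{40344} = -8 + \frac{20333}{40344} = - \frac{302419}{40344} \approx -7.496$)
$\sqrt{L{\left(105,-168 \right)} + h} = \sqrt{\left(- \frac{1}{4}\right) \left(-168\right) \left(-168 + 105\right) - \frac{302419}{40344}} = \sqrt{\left(- \frac{1}{4}\right) \left(-168\right) \left(-63\right) - \frac{302419}{40344}} = \sqrt{-2646 - \frac{302419}{40344}} = \sqrt{- \frac{107052643}{40344}} = \frac{i \sqrt{642315858}}{492}$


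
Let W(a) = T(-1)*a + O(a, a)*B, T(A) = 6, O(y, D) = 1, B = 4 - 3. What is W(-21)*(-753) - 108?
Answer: 94017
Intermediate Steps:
B = 1
W(a) = 1 + 6*a (W(a) = 6*a + 1*1 = 6*a + 1 = 1 + 6*a)
W(-21)*(-753) - 108 = (1 + 6*(-21))*(-753) - 108 = (1 - 126)*(-753) - 108 = -125*(-753) - 108 = 94125 - 108 = 94017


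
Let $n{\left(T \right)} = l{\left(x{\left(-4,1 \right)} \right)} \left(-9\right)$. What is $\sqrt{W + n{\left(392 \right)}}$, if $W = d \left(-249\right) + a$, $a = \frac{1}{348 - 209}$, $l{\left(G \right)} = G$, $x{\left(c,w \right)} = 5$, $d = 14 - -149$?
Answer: $\frac{i \sqrt{785050733}}{139} \approx 201.57 i$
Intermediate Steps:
$d = 163$ ($d = 14 + 149 = 163$)
$a = \frac{1}{139} \approx 0.0071942$
$n{\left(T \right)} = -45$ ($n{\left(T \right)} = 5 \left(-9\right) = -45$)
$W = - \frac{5641592}{139}$ ($W = 163 \left(-249\right) + \frac{1}{139} = -40587 + \frac{1}{139} = - \frac{5641592}{139} \approx -40587.0$)
$\sqrt{W + n{\left(392 \right)}} = \sqrt{- \frac{5641592}{139} - 45} = \sqrt{- \frac{5647847}{139}} = \frac{i \sqrt{785050733}}{139}$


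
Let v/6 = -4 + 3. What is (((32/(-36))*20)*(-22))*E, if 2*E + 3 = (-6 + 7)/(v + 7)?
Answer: -3520/9 ≈ -391.11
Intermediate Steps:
v = -6 (v = 6*(-4 + 3) = 6*(-1) = -6)
E = -1 (E = -3/2 + ((-6 + 7)/(-6 + 7))/2 = -3/2 + (1/1)/2 = -3/2 + (1*1)/2 = -3/2 + (½)*1 = -3/2 + ½ = -1)
(((32/(-36))*20)*(-22))*E = (((32/(-36))*20)*(-22))*(-1) = (((32*(-1/36))*20)*(-22))*(-1) = (-8/9*20*(-22))*(-1) = -160/9*(-22)*(-1) = (3520/9)*(-1) = -3520/9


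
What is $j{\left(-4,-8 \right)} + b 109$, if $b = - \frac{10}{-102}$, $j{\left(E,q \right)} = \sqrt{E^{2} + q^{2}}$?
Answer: $\frac{545}{51} + 4 \sqrt{5} \approx 19.631$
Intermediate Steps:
$b = \frac{5}{51}$ ($b = \left(-10\right) \left(- \frac{1}{102}\right) = \frac{5}{51} \approx 0.098039$)
$j{\left(-4,-8 \right)} + b 109 = \sqrt{\left(-4\right)^{2} + \left(-8\right)^{2}} + \frac{5}{51} \cdot 109 = \sqrt{16 + 64} + \frac{545}{51} = \sqrt{80} + \frac{545}{51} = 4 \sqrt{5} + \frac{545}{51} = \frac{545}{51} + 4 \sqrt{5}$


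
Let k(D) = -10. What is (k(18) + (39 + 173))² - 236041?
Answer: -195237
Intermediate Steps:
(k(18) + (39 + 173))² - 236041 = (-10 + (39 + 173))² - 236041 = (-10 + 212)² - 236041 = 202² - 236041 = 40804 - 236041 = -195237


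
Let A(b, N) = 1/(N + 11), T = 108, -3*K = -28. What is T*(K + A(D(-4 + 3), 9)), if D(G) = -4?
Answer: 5067/5 ≈ 1013.4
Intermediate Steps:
K = 28/3 (K = -⅓*(-28) = 28/3 ≈ 9.3333)
A(b, N) = 1/(11 + N)
T*(K + A(D(-4 + 3), 9)) = 108*(28/3 + 1/(11 + 9)) = 108*(28/3 + 1/20) = 108*(563/60) = 5067/5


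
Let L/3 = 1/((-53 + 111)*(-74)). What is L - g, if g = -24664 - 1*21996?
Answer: 200264717/4292 ≈ 46660.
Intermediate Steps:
L = -3/4292 (L = 3/(((-53 + 111)*(-74))) = 3/((58*(-74))) = 3/(-4292) = 3*(-1/4292) = -3/4292 ≈ -0.00069897)
g = -46660 (g = -24664 - 21996 = -46660)
L - g = -3/4292 - 1*(-46660) = -3/4292 + 46660 = 200264717/4292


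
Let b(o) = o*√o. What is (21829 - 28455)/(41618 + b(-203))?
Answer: -275760868/1740423351 - 1345078*I*√203/1740423351 ≈ -0.15844 - 0.011011*I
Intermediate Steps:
b(o) = o^(3/2)
(21829 - 28455)/(41618 + b(-203)) = (21829 - 28455)/(41618 + (-203)^(3/2)) = -6626/(41618 - 203*I*√203)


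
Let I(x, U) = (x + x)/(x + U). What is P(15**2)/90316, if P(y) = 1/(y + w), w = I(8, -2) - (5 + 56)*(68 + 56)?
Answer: -3/1987764844 ≈ -1.5092e-9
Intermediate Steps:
I(x, U) = 2*x/(U + x) (I(x, U) = (2*x)/(U + x) = 2*x/(U + x))
w = -22684/3 (w = 2*8/(-2 + 8) - (5 + 56)*(68 + 56) = 2*8/6 - 61*124 = 2*8*(1/6) - 1*7564 = 8/3 - 7564 = -22684/3 ≈ -7561.3)
P(y) = 1/(-22684/3 + y) (P(y) = 1/(y - 22684/3) = 1/(-22684/3 + y))
P(15**2)/90316 = (3/(-22684 + 3*15**2))/90316 = (3/(-22684 + 3*225))*(1/90316) = (3/(-22684 + 675))*(1/90316) = (3/(-22009))*(1/90316) = (3*(-1/22009))*(1/90316) = -3/22009*1/90316 = -3/1987764844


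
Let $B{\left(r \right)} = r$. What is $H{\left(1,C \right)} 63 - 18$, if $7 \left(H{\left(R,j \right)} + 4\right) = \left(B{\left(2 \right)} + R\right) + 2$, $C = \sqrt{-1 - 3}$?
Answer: $-225$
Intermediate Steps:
$C = 2 i$ ($C = \sqrt{-1 - 3} = \sqrt{-4} = 2 i \approx 2.0 i$)
$H{\left(R,j \right)} = - \frac{24}{7} + \frac{R}{7}$ ($H{\left(R,j \right)} = -4 + \frac{\left(2 + R\right) + 2}{7} = -4 + \frac{4 + R}{7} = -4 + \left(\frac{4}{7} + \frac{R}{7}\right) = - \frac{24}{7} + \frac{R}{7}$)
$H{\left(1,C \right)} 63 - 18 = \left(- \frac{24}{7} + \frac{1}{7} \cdot 1\right) 63 - 18 = \left(- \frac{24}{7} + \frac{1}{7}\right) 63 - 18 = \left(- \frac{23}{7}\right) 63 - 18 = -207 - 18 = -225$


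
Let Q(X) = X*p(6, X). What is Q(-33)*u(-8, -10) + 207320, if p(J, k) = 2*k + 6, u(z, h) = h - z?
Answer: 203360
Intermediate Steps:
p(J, k) = 6 + 2*k
Q(X) = X*(6 + 2*X)
Q(-33)*u(-8, -10) + 207320 = (2*(-33)*(3 - 33))*(-10 - 1*(-8)) + 207320 = (2*(-33)*(-30))*(-10 + 8) + 207320 = 1980*(-2) + 207320 = -3960 + 207320 = 203360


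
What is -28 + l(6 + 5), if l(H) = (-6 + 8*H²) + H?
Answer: 945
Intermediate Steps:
l(H) = -6 + H + 8*H²
-28 + l(6 + 5) = -28 + (-6 + (6 + 5) + 8*(6 + 5)²) = -28 + (-6 + 11 + 8*11²) = -28 + (-6 + 11 + 8*121) = -28 + (-6 + 11 + 968) = -28 + 973 = 945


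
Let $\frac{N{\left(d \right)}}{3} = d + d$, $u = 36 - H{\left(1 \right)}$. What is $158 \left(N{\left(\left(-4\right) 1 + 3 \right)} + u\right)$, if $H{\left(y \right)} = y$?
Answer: $4582$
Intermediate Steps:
$u = 35$ ($u = 36 - 1 = 35$)
$N{\left(d \right)} = 6 d$ ($N{\left(d \right)} = 3 \left(d + d\right) = 3 \cdot 2 d = 6 d$)
$158 \left(N{\left(\left(-4\right) 1 + 3 \right)} + u\right) = 158 \left(6 \left(\left(-4\right) 1 + 3\right) + 35\right) = 158 \left(6 \left(-4 + 3\right) + 35\right) = 158 \left(6 \left(-1\right) + 35\right) = 158 \left(-6 + 35\right) = 158 \cdot 29 = 4582$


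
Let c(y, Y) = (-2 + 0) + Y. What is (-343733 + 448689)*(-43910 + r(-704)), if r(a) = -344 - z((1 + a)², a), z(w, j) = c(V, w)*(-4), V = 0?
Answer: 202835236744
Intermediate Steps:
c(y, Y) = -2 + Y
z(w, j) = 8 - 4*w (z(w, j) = (-2 + w)*(-4) = 8 - 4*w)
r(a) = -352 + 4*(1 + a)² (r(a) = -344 - (8 - 4*(1 + a)²) = -344 + (-8 + 4*(1 + a)²) = -352 + 4*(1 + a)²)
(-343733 + 448689)*(-43910 + r(-704)) = (-343733 + 448689)*(-43910 + (-352 + 4*(1 - 704)²)) = 104956*(-43910 + (-352 + 4*(-703)²)) = 104956*(-43910 + (-352 + 4*494209)) = 104956*(-43910 + (-352 + 1976836)) = 104956*(-43910 + 1976484) = 104956*1932574 = 202835236744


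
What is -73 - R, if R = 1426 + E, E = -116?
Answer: -1383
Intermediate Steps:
R = 1310 (R = 1426 - 116 = 1310)
-73 - R = -73 - 1*1310 = -73 - 1310 = -1383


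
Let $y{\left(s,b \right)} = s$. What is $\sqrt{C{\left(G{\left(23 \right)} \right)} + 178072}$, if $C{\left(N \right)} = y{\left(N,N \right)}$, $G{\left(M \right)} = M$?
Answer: $\sqrt{178095} \approx 422.01$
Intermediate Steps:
$C{\left(N \right)} = N$
$\sqrt{C{\left(G{\left(23 \right)} \right)} + 178072} = \sqrt{23 + 178072} = \sqrt{178095}$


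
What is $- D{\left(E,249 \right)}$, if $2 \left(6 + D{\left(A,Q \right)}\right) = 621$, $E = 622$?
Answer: $- \frac{609}{2} \approx -304.5$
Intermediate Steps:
$D{\left(A,Q \right)} = \frac{609}{2}$ ($D{\left(A,Q \right)} = -6 + \frac{1}{2} \cdot 621 = -6 + \frac{621}{2} = \frac{609}{2}$)
$- D{\left(E,249 \right)} = \left(-1\right) \frac{609}{2} = - \frac{609}{2}$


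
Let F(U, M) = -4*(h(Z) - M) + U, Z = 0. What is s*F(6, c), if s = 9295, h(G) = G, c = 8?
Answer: 353210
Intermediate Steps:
F(U, M) = U + 4*M (F(U, M) = -4*(0 - M) + U = -(-4)*M + U = 4*M + U = U + 4*M)
s*F(6, c) = 9295*(6 + 4*8) = 9295*(6 + 32) = 9295*38 = 353210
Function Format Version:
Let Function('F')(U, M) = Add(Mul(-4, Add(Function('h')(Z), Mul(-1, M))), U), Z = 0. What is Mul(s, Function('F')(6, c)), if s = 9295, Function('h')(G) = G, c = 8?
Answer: 353210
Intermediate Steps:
Function('F')(U, M) = Add(U, Mul(4, M)) (Function('F')(U, M) = Add(Mul(-4, Add(0, Mul(-1, M))), U) = Add(Mul(-4, Mul(-1, M)), U) = Add(Mul(4, M), U) = Add(U, Mul(4, M)))
Mul(s, Function('F')(6, c)) = Mul(9295, Add(6, Mul(4, 8))) = Mul(9295, Add(6, 32)) = Mul(9295, 38) = 353210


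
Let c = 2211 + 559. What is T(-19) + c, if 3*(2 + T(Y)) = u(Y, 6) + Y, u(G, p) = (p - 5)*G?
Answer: 8266/3 ≈ 2755.3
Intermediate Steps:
u(G, p) = G*(-5 + p) (u(G, p) = (-5 + p)*G = G*(-5 + p))
c = 2770
T(Y) = -2 + 2*Y/3 (T(Y) = -2 + (Y*(-5 + 6) + Y)/3 = -2 + (Y*1 + Y)/3 = -2 + (Y + Y)/3 = -2 + (2*Y)/3 = -2 + 2*Y/3)
T(-19) + c = (-2 + (⅔)*(-19)) + 2770 = (-2 - 38/3) + 2770 = -44/3 + 2770 = 8266/3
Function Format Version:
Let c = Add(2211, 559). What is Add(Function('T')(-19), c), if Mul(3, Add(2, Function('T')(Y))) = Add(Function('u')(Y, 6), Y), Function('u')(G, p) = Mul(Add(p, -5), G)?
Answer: Rational(8266, 3) ≈ 2755.3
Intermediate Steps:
Function('u')(G, p) = Mul(G, Add(-5, p)) (Function('u')(G, p) = Mul(Add(-5, p), G) = Mul(G, Add(-5, p)))
c = 2770
Function('T')(Y) = Add(-2, Mul(Rational(2, 3), Y)) (Function('T')(Y) = Add(-2, Mul(Rational(1, 3), Add(Mul(Y, Add(-5, 6)), Y))) = Add(-2, Mul(Rational(1, 3), Add(Mul(Y, 1), Y))) = Add(-2, Mul(Rational(1, 3), Add(Y, Y))) = Add(-2, Mul(Rational(1, 3), Mul(2, Y))) = Add(-2, Mul(Rational(2, 3), Y)))
Add(Function('T')(-19), c) = Add(Add(-2, Mul(Rational(2, 3), -19)), 2770) = Add(Add(-2, Rational(-38, 3)), 2770) = Add(Rational(-44, 3), 2770) = Rational(8266, 3)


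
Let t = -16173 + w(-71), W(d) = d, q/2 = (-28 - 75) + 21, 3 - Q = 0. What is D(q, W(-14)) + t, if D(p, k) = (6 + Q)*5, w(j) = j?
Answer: -16199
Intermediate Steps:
Q = 3 (Q = 3 - 1*0 = 3 + 0 = 3)
q = -164 (q = 2*((-28 - 75) + 21) = 2*(-103 + 21) = 2*(-82) = -164)
D(p, k) = 45 (D(p, k) = (6 + 3)*5 = 9*5 = 45)
t = -16244 (t = -16173 - 71 = -16244)
D(q, W(-14)) + t = 45 - 16244 = -16199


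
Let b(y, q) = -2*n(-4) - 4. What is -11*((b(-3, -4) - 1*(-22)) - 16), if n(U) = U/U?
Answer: 0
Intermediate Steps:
n(U) = 1
b(y, q) = -6 (b(y, q) = -2*1 - 4 = -2 - 4 = -6)
-11*((b(-3, -4) - 1*(-22)) - 16) = -11*((-6 - 1*(-22)) - 16) = -11*((-6 + 22) - 16) = -11*(16 - 16) = -11*0 = 0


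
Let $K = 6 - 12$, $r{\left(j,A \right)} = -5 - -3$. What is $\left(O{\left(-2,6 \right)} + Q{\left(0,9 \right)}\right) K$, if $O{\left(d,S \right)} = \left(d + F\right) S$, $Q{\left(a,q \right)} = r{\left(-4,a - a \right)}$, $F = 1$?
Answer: $48$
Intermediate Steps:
$r{\left(j,A \right)} = -2$ ($r{\left(j,A \right)} = -5 + 3 = -2$)
$Q{\left(a,q \right)} = -2$
$O{\left(d,S \right)} = S \left(1 + d\right)$ ($O{\left(d,S \right)} = \left(d + 1\right) S = \left(1 + d\right) S = S \left(1 + d\right)$)
$K = -6$ ($K = 6 - 12 = -6$)
$\left(O{\left(-2,6 \right)} + Q{\left(0,9 \right)}\right) K = \left(6 \left(1 - 2\right) - 2\right) \left(-6\right) = \left(6 \left(-1\right) - 2\right) \left(-6\right) = \left(-6 - 2\right) \left(-6\right) = \left(-8\right) \left(-6\right) = 48$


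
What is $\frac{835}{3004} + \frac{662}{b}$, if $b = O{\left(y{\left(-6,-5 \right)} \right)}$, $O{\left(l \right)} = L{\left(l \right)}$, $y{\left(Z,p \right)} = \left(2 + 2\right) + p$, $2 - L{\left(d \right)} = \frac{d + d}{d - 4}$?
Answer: $\frac{310935}{751} \approx 414.03$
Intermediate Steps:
$L{\left(d \right)} = 2 - \frac{2 d}{-4 + d}$ ($L{\left(d \right)} = 2 - \frac{d + d}{d - 4} = 2 - \frac{2 d}{-4 + d}$)
$y{\left(Z,p \right)} = 4 + p$
$O{\left(l \right)} = - \frac{8}{-4 + l}$
$b = \frac{8}{5}$ ($b = - \frac{8}{-4 + \left(4 - 5\right)} = - \frac{8}{-4 - 1} = - \frac{8}{-5} = \left(-8\right) \left(- \frac{1}{5}\right) = \frac{8}{5} \approx 1.6$)
$\frac{835}{3004} + \frac{662}{b} = \frac{835}{3004} + \frac{662}{\frac{8}{5}} = 835 \cdot \frac{1}{3004} + 662 \cdot \frac{5}{8} = \frac{835}{3004} + \frac{1655}{4} = \frac{310935}{751}$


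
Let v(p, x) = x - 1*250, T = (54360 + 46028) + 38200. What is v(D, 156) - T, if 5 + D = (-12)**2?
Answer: -138682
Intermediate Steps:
D = 139 (D = -5 + (-12)**2 = -5 + 144 = 139)
T = 138588 (T = 100388 + 38200 = 138588)
v(p, x) = -250 + x (v(p, x) = x - 250 = -250 + x)
v(D, 156) - T = (-250 + 156) - 1*138588 = -94 - 138588 = -138682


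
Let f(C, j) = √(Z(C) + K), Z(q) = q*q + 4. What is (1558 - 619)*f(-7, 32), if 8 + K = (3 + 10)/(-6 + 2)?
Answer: 939*√167/2 ≈ 6067.3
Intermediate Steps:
Z(q) = 4 + q² (Z(q) = q² + 4 = 4 + q²)
K = -45/4 (K = -8 + (3 + 10)/(-6 + 2) = -8 + 13/(-4) = -8 + 13*(-¼) = -8 - 13/4 = -45/4 ≈ -11.250)
f(C, j) = √(-29/4 + C²) (f(C, j) = √((4 + C²) - 45/4) = √(-29/4 + C²))
(1558 - 619)*f(-7, 32) = (1558 - 619)*(√(-29 + 4*(-7)²)/2) = 939*(√(-29 + 4*49)/2) = 939*(√(-29 + 196)/2) = 939*(√167/2) = 939*√167/2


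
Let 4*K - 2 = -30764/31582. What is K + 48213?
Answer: 761335533/15791 ≈ 48213.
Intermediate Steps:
K = 4050/15791 (K = 1/2 + (-30764/31582)/4 = 1/2 + (-30764*1/31582)/4 = 1/2 + (1/4)*(-15382/15791) = 1/2 - 7691/31582 = 4050/15791 ≈ 0.25647)
K + 48213 = 4050/15791 + 48213 = 761335533/15791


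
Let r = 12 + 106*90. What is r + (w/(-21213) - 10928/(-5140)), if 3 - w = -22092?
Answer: 28933856889/3028745 ≈ 9553.1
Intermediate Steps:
w = 22095 (w = 3 - 1*(-22092) = 3 + 22092 = 22095)
r = 9552 (r = 12 + 9540 = 9552)
r + (w/(-21213) - 10928/(-5140)) = 9552 + (22095/(-21213) - 10928/(-5140)) = 9552 + (22095*(-1/21213) - 10928*(-1/5140)) = 9552 + (-2455/2357 + 2732/1285) = 9552 + 3284649/3028745 = 28933856889/3028745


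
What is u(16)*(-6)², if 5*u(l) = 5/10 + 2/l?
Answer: 9/2 ≈ 4.5000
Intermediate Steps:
u(l) = ⅒ + 2/(5*l) (u(l) = (5/10 + 2/l)/5 = (5*(⅒) + 2/l)/5 = (½ + 2/l)/5 = ⅒ + 2/(5*l))
u(16)*(-6)² = ((⅒)*(4 + 16)/16)*(-6)² = ((⅒)*(1/16)*20)*36 = (⅛)*36 = 9/2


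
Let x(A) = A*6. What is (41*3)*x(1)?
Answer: 738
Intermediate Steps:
x(A) = 6*A
(41*3)*x(1) = (41*3)*(6*1) = 123*6 = 738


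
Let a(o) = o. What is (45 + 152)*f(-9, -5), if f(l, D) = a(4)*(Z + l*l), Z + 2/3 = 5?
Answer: 201728/3 ≈ 67243.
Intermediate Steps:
Z = 13/3 (Z = -2/3 + 5 = 13/3 ≈ 4.3333)
f(l, D) = 52/3 + 4*l**2 (f(l, D) = 4*(13/3 + l*l) = 4*(13/3 + l**2) = 52/3 + 4*l**2)
(45 + 152)*f(-9, -5) = (45 + 152)*(52/3 + 4*(-9)**2) = 197*(52/3 + 4*81) = 197*(52/3 + 324) = 197*(1024/3) = 201728/3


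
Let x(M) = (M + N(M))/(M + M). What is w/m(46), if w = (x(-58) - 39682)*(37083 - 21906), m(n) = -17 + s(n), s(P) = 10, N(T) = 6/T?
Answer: 2025955920651/23548 ≈ 8.6035e+7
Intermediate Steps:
x(M) = (M + 6/M)/(2*M) (x(M) = (M + 6/M)/(M + M) = (M + 6/M)/((2*M)) = (M + 6/M)*(1/(2*M)) = (M + 6/M)/(2*M))
m(n) = -7 (m(n) = -17 + 10 = -7)
w = -2025955920651/3364 (w = ((½ + 3/(-58)²) - 39682)*(37083 - 21906) = ((½ + 3*(1/3364)) - 39682)*15177 = ((½ + 3/3364) - 39682)*15177 = (1685/3364 - 39682)*15177 = -133488563/3364*15177 = -2025955920651/3364 ≈ -6.0225e+8)
w/m(46) = -2025955920651/3364/(-7) = -2025955920651/3364*(-⅐) = 2025955920651/23548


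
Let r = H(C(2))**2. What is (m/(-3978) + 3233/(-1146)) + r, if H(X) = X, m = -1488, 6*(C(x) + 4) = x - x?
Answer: 3432499/253266 ≈ 13.553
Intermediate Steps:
C(x) = -4 (C(x) = -4 + (x - x)/6 = -4 + (1/6)*0 = -4 + 0 = -4)
r = 16 (r = (-4)**2 = 16)
(m/(-3978) + 3233/(-1146)) + r = (-1488/(-3978) + 3233/(-1146)) + 16 = (-1488*(-1/3978) + 3233*(-1/1146)) + 16 = (248/663 - 3233/1146) + 16 = -619757/253266 + 16 = 3432499/253266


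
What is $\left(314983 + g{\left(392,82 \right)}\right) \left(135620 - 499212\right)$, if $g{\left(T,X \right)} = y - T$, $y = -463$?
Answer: $-114214427776$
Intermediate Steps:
$g{\left(T,X \right)} = -463 - T$
$\left(314983 + g{\left(392,82 \right)}\right) \left(135620 - 499212\right) = \left(314983 - 855\right) \left(135620 - 499212\right) = \left(314983 - 855\right) \left(-363592\right) = 314128 \left(-363592\right) = -114214427776$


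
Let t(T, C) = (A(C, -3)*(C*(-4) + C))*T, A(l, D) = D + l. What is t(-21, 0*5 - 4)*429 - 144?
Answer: 756612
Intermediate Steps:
t(T, C) = -3*C*T*(-3 + C) (t(T, C) = ((-3 + C)*(C*(-4) + C))*T = ((-3 + C)*(-4*C + C))*T = ((-3 + C)*(-3*C))*T = (-3*C*(-3 + C))*T = -3*C*T*(-3 + C))
t(-21, 0*5 - 4)*429 - 144 = (3*(0*5 - 4)*(-21)*(3 - (0*5 - 4)))*429 - 144 = (3*(0 - 4)*(-21)*(3 - (0 - 4)))*429 - 144 = (3*(-4)*(-21)*(3 - 1*(-4)))*429 - 144 = (3*(-4)*(-21)*(3 + 4))*429 - 144 = (3*(-4)*(-21)*7)*429 - 144 = 1764*429 - 144 = 756756 - 144 = 756612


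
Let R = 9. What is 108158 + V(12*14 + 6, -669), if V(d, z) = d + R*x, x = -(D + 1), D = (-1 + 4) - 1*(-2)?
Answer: 108278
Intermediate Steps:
D = 5 (D = 3 + 2 = 5)
x = -6 (x = -(5 + 1) = -1*6 = -6)
V(d, z) = -54 + d (V(d, z) = d + 9*(-6) = d - 54 = -54 + d)
108158 + V(12*14 + 6, -669) = 108158 + (-54 + (12*14 + 6)) = 108158 + (-54 + (168 + 6)) = 108158 + (-54 + 174) = 108158 + 120 = 108278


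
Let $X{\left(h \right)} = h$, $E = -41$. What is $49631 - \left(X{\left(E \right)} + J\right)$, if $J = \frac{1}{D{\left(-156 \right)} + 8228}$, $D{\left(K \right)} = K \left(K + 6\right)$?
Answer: $\frac{1571026015}{31628} \approx 49672.0$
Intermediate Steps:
$D{\left(K \right)} = K \left(6 + K\right)$
$J = \frac{1}{31628}$ ($J = \frac{1}{- 156 \left(6 - 156\right) + 8228} = \frac{1}{\left(-156\right) \left(-150\right) + 8228} = \frac{1}{23400 + 8228} = \frac{1}{31628} \approx 3.1618 \cdot 10^{-5}$)
$49631 - \left(X{\left(E \right)} + J\right) = 49631 - \left(-41 + \frac{1}{31628}\right) = 49631 - - \frac{1296747}{31628} = 49631 + \frac{1296747}{31628} = \frac{1571026015}{31628}$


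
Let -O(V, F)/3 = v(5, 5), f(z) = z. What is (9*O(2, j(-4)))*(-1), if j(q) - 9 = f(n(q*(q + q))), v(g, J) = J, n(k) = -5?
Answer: 135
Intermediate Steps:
j(q) = 4 (j(q) = 9 - 5 = 4)
O(V, F) = -15 (O(V, F) = -3*5 = -15)
(9*O(2, j(-4)))*(-1) = (9*(-15))*(-1) = -135*(-1) = 135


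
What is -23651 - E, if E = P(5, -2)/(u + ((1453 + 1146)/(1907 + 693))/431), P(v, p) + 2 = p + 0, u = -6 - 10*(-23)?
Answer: -5936798560949/251016999 ≈ -23651.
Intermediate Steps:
u = 224 (u = -6 + 230 = 224)
P(v, p) = -2 + p (P(v, p) = -2 + (p + 0) = -2 + p)
E = -4482400/251016999 (E = (-2 - 2)/(224 + ((1453 + 1146)/(1907 + 693))/431) = -4/(224 + (2599/2600)*(1/431)) = -4/(224 + 2599/1120600) = -4/251016999/1120600 = -4*1120600/251016999 = -4482400/251016999 ≈ -0.017857)
-23651 - E = -23651 - 1*(-4482400/251016999) = -23651 + 4482400/251016999 = -5936798560949/251016999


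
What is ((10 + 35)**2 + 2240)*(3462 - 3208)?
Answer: 1083310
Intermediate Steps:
((10 + 35)**2 + 2240)*(3462 - 3208) = (45**2 + 2240)*254 = (2025 + 2240)*254 = 4265*254 = 1083310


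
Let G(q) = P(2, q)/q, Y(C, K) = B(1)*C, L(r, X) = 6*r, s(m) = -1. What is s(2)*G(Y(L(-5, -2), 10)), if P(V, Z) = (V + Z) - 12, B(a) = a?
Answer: -4/3 ≈ -1.3333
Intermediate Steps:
Y(C, K) = C (Y(C, K) = 1*C = C)
P(V, Z) = -12 + V + Z
G(q) = (-10 + q)/q (G(q) = (-12 + 2 + q)/q = (-10 + q)/q)
s(2)*G(Y(L(-5, -2), 10)) = -(-10 + 6*(-5))/(6*(-5)) = -(-10 - 30)/(-30) = -(-1)*(-40)/30 = -1*4/3 = -4/3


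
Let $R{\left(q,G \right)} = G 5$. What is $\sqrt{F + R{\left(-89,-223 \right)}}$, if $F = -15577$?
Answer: $2 i \sqrt{4173} \approx 129.2 i$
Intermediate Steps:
$R{\left(q,G \right)} = 5 G$
$\sqrt{F + R{\left(-89,-223 \right)}} = \sqrt{-15577 + 5 \left(-223\right)} = \sqrt{-15577 - 1115} = \sqrt{-16692} = 2 i \sqrt{4173}$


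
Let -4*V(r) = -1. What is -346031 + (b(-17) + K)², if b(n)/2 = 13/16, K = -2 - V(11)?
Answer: -22145959/64 ≈ -3.4603e+5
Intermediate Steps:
V(r) = ¼ (V(r) = -¼*(-1) = ¼)
K = -9/4 (K = -2 - 1*¼ = -2 - ¼ = -9/4 ≈ -2.2500)
b(n) = 13/8 (b(n) = 2*(13/16) = 13/8)
-346031 + (b(-17) + K)² = -346031 + (13/8 - 9/4)² = -346031 + (-5/8)² = -346031 + 25/64 = -22145959/64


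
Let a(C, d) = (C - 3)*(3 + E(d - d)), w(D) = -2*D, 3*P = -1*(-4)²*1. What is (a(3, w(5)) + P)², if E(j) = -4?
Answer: 256/9 ≈ 28.444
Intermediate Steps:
P = -16/3 (P = (-1*(-4)²*1)/3 = (-1*16*1)/3 = (-16*1)/3 = (⅓)*(-16) = -16/3 ≈ -5.3333)
a(C, d) = 3 - C (a(C, d) = (C - 3)*(3 - 4) = (-3 + C)*(-1) = 3 - C)
(a(3, w(5)) + P)² = ((3 - 1*3) - 16/3)² = ((3 - 3) - 16/3)² = (0 - 16/3)² = (-16/3)² = 256/9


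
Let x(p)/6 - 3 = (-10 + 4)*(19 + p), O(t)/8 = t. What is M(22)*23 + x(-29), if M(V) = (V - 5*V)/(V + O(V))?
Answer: 3310/9 ≈ 367.78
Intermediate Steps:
O(t) = 8*t
x(p) = -666 - 36*p (x(p) = 18 + 6*((-10 + 4)*(19 + p)) = 18 + 6*(-6*(19 + p)) = 18 + 6*(-114 - 6*p) = 18 + (-684 - 36*p) = -666 - 36*p)
M(V) = -4/9 (M(V) = (V - 5*V)/(V + 8*V) = (-4*V)/((9*V)) = (-4*V)*(1/(9*V)) = -4/9)
M(22)*23 + x(-29) = -4/9*23 + (-666 - 36*(-29)) = -92/9 + (-666 + 1044) = -92/9 + 378 = 3310/9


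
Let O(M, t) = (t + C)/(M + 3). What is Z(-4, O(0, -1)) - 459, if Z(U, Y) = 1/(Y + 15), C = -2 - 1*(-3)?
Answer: -6884/15 ≈ -458.93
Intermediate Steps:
C = 1 (C = -2 + 3 = 1)
O(M, t) = (1 + t)/(3 + M) (O(M, t) = (t + 1)/(M + 3) = (1 + t)/(3 + M))
Z(U, Y) = 1/(15 + Y)
Z(-4, O(0, -1)) - 459 = 1/(15 + (1 - 1)/(3 + 0)) - 459 = 1/(15 + 0/3) - 459 = 1/(15 + (1/3)*0) - 459 = 1/(15 + 0) - 459 = 1/15 - 459 = -6884/15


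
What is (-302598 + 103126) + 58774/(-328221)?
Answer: -65470958086/328221 ≈ -1.9947e+5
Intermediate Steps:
(-302598 + 103126) + 58774/(-328221) = -199472 + 58774*(-1/328221) = -199472 - 58774/328221 = -65470958086/328221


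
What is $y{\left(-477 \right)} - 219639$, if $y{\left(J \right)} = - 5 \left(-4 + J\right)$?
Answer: $-217234$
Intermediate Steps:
$y{\left(J \right)} = 20 - 5 J$
$y{\left(-477 \right)} - 219639 = \left(20 - -2385\right) - 219639 = \left(20 + 2385\right) - 219639 = 2405 - 219639 = -217234$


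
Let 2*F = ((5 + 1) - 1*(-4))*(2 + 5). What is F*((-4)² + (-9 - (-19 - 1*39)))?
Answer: 2275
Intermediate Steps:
F = 35 (F = (((5 + 1) - 1*(-4))*(2 + 5))/2 = ((6 + 4)*7)/2 = (10*7)/2 = (½)*70 = 35)
F*((-4)² + (-9 - (-19 - 1*39))) = 35*((-4)² + (-9 - (-19 - 1*39))) = 35*(16 + (-9 - (-19 - 39))) = 35*(16 + (-9 - 1*(-58))) = 35*(16 + (-9 + 58)) = 35*(16 + 49) = 35*65 = 2275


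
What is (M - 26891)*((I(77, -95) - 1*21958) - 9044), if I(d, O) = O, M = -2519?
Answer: 914562770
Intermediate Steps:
(M - 26891)*((I(77, -95) - 1*21958) - 9044) = (-2519 - 26891)*((-95 - 1*21958) - 9044) = -29410*((-95 - 21958) - 9044) = -29410*(-22053 - 9044) = -29410*(-31097) = 914562770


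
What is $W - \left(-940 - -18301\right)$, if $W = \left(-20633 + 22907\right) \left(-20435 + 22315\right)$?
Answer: $4257759$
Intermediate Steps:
$W = 4275120$ ($W = 2274 \cdot 1880 = 4275120$)
$W - \left(-940 - -18301\right) = 4275120 - \left(-940 - -18301\right) = 4275120 - \left(-940 + 18301\right) = 4275120 - 17361 = 4257759$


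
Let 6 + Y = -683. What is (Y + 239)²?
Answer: 202500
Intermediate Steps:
Y = -689 (Y = -6 - 683 = -689)
(Y + 239)² = (-689 + 239)² = (-450)² = 202500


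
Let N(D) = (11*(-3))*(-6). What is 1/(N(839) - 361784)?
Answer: -1/361586 ≈ -2.7656e-6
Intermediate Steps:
N(D) = 198 (N(D) = -33*(-6) = 198)
1/(N(839) - 361784) = 1/(198 - 361784) = 1/(-361586) = -1/361586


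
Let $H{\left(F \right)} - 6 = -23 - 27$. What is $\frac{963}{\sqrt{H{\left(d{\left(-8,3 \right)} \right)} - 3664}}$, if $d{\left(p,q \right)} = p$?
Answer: $- \frac{321 i \sqrt{103}}{206} \approx - 15.815 i$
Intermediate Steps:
$H{\left(F \right)} = -44$ ($H{\left(F \right)} = 6 - 50 = -44$)
$\frac{963}{\sqrt{H{\left(d{\left(-8,3 \right)} \right)} - 3664}} = \frac{963}{\sqrt{-44 - 3664}} = \frac{963}{\sqrt{-3708}} = \frac{963}{6 i \sqrt{103}} = 963 \left(- \frac{i \sqrt{103}}{618}\right) = - \frac{321 i \sqrt{103}}{206}$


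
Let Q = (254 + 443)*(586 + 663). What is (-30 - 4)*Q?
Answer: -29598802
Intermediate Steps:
Q = 870553 (Q = 697*1249 = 870553)
(-30 - 4)*Q = (-30 - 4)*870553 = -34*870553 = -29598802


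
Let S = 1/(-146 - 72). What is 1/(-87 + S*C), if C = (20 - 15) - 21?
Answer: -109/9475 ≈ -0.011504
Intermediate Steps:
C = -16 (C = 5 - 21 = -16)
S = -1/218 (S = 1/(-218) = -1/218 ≈ -0.0045872)
1/(-87 + S*C) = 1/(-87 - 1/218*(-16)) = 1/(-87 + 8/109) = 1/(-9475/109) = -109/9475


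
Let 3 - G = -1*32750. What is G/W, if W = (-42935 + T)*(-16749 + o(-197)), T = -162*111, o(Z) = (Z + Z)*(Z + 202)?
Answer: 32753/1140305323 ≈ 2.8723e-5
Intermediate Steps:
o(Z) = 2*Z*(202 + Z) (o(Z) = (2*Z)*(202 + Z) = 2*Z*(202 + Z))
T = -17982
G = 32753 (G = 3 - (-1)*32750 = 3 - 1*(-32750) = 3 + 32750 = 32753)
W = 1140305323 (W = (-42935 - 17982)*(-16749 + 2*(-197)*(202 - 197)) = -60917*(-16749 + 2*(-197)*5) = -60917*(-16749 - 1970) = -60917*(-18719) = 1140305323)
G/W = 32753/1140305323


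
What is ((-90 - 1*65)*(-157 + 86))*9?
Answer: 99045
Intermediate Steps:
((-90 - 1*65)*(-157 + 86))*9 = ((-90 - 65)*(-71))*9 = -155*(-71)*9 = 11005*9 = 99045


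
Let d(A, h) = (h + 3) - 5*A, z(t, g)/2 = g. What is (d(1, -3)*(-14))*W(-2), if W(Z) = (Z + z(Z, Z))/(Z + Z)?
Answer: 105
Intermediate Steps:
z(t, g) = 2*g
d(A, h) = 3 + h - 5*A (d(A, h) = (3 + h) - 5*A = 3 + h - 5*A)
W(Z) = 3/2 (W(Z) = (Z + 2*Z)/(Z + Z) = (3*Z)/((2*Z)) = (3*Z)*(1/(2*Z)) = 3/2)
(d(1, -3)*(-14))*W(-2) = ((3 - 3 - 5*1)*(-14))*(3/2) = ((3 - 3 - 5)*(-14))*(3/2) = -5*(-14)*(3/2) = 70*(3/2) = 105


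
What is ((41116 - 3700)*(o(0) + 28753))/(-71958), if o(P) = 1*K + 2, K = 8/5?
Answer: -896630788/59965 ≈ -14953.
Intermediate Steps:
K = 8/5 (K = 8*(⅕) = 8/5 ≈ 1.6000)
o(P) = 18/5 (o(P) = 1*(8/5) + 2 = 8/5 + 2 = 18/5)
((41116 - 3700)*(o(0) + 28753))/(-71958) = ((41116 - 3700)*(18/5 + 28753))/(-71958) = (37416*(143783/5))*(-1/71958) = (5379784728/5)*(-1/71958) = -896630788/59965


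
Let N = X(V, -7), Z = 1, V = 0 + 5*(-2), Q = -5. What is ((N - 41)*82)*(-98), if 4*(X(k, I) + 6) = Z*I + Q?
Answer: 401800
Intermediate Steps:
V = -10 (V = 0 - 10 = -10)
X(k, I) = -29/4 + I/4 (X(k, I) = -6 + (1*I - 5)/4 = -6 + (I - 5)/4 = -6 + (-5 + I)/4 = -6 + (-5/4 + I/4) = -29/4 + I/4)
N = -9 (N = -29/4 + (¼)*(-7) = -29/4 - 7/4 = -9)
((N - 41)*82)*(-98) = ((-9 - 41)*82)*(-98) = -50*82*(-98) = -4100*(-98) = 401800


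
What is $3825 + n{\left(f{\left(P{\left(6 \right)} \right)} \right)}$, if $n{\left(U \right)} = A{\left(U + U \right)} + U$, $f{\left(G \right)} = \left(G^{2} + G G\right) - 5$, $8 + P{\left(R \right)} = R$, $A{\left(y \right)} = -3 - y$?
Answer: $3819$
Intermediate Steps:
$P{\left(R \right)} = -8 + R$
$f{\left(G \right)} = -5 + 2 G^{2}$ ($f{\left(G \right)} = \left(G^{2} + G^{2}\right) - 5 = 2 G^{2} - 5 = -5 + 2 G^{2}$)
$n{\left(U \right)} = -3 - U$ ($n{\left(U \right)} = \left(-3 - \left(U + U\right)\right) + U = \left(-3 - 2 U\right) + U = -3 - U$)
$3825 + n{\left(f{\left(P{\left(6 \right)} \right)} \right)} = 3825 - \left(-2 + 2 \left(-8 + 6\right)^{2}\right) = 3825 - \left(-2 + 8\right) = 3825 - 6 = 3819$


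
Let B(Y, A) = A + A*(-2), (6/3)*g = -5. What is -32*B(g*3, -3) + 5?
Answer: -91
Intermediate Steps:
g = -5/2 (g = (½)*(-5) = -5/2 ≈ -2.5000)
B(Y, A) = -A (B(Y, A) = A - 2*A = -A)
-32*B(g*3, -3) + 5 = -(-32)*(-3) + 5 = -32*3 + 5 = -96 + 5 = -91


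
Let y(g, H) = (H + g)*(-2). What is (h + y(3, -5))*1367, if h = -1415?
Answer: -1928837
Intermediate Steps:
y(g, H) = -2*H - 2*g
(h + y(3, -5))*1367 = (-1415 + (-2*(-5) - 2*3))*1367 = (-1415 + (10 - 6))*1367 = (-1415 + 4)*1367 = -1411*1367 = -1928837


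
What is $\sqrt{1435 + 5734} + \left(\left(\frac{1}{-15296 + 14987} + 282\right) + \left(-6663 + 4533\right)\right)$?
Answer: $- \frac{571033}{309} + \sqrt{7169} \approx -1763.3$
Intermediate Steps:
$\sqrt{1435 + 5734} + \left(\left(\frac{1}{-15296 + 14987} + 282\right) + \left(-6663 + 4533\right)\right) = \sqrt{7169} - \left(1848 + \frac{1}{309}\right) = \sqrt{7169} + \left(\left(- \frac{1}{309} + 282\right) - 2130\right) = \sqrt{7169} + \left(\frac{87137}{309} - 2130\right) = \sqrt{7169} - \frac{571033}{309} = - \frac{571033}{309} + \sqrt{7169}$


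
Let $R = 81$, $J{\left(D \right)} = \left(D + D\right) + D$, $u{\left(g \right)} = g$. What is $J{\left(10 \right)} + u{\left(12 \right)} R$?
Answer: $1002$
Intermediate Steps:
$J{\left(D \right)} = 3 D$ ($J{\left(D \right)} = 2 D + D = 3 D$)
$J{\left(10 \right)} + u{\left(12 \right)} R = 3 \cdot 10 + 12 \cdot 81 = 30 + 972 = 1002$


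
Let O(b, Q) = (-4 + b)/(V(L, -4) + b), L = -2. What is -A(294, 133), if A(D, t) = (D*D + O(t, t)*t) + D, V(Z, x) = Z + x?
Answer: -11031867/127 ≈ -86865.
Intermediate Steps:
O(b, Q) = (-4 + b)/(-6 + b) (O(b, Q) = (-4 + b)/((-2 - 4) + b) = (-4 + b)/(-6 + b))
A(D, t) = D + D² + t*(-4 + t)/(-6 + t) (A(D, t) = (D*D + ((-4 + t)/(-6 + t))*t) + D = (D² + t*(-4 + t)/(-6 + t)) + D = D + D² + t*(-4 + t)/(-6 + t))
-A(294, 133) = -(133*(-4 + 133) + 294*(1 + 294)*(-6 + 133))/(-6 + 133) = -(133*129 + 294*295*127)/127 = -(17157 + 11014710)/127 = -11031867/127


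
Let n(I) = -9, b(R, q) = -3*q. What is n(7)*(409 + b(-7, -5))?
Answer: -3816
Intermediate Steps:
n(7)*(409 + b(-7, -5)) = -9*(409 - 3*(-5)) = -9*(409 + 15) = -9*424 = -3816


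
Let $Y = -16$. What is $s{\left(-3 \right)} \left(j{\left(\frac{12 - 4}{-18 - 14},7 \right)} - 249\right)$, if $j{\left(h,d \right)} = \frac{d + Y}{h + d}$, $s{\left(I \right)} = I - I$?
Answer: $0$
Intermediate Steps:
$s{\left(I \right)} = 0$
$j{\left(h,d \right)} = \frac{-16 + d}{d + h}$ ($j{\left(h,d \right)} = \frac{d - 16}{h + d} = \frac{-16 + d}{d + h}$)
$s{\left(-3 \right)} \left(j{\left(\frac{12 - 4}{-18 - 14},7 \right)} - 249\right) = 0 \left(\frac{-16 + 7}{7 + \frac{12 - 4}{-18 - 14}} - 249\right) = 0 \left(\frac{1}{7 + \frac{8}{-32}} \left(-9\right) - 249\right) = 0 \left(\frac{1}{7 + 8 \left(- \frac{1}{32}\right)} \left(-9\right) - 249\right) = 0 \left(\frac{1}{7 - \frac{1}{4}} \left(-9\right) - 249\right) = 0 \left(\frac{1}{\frac{27}{4}} \left(-9\right) - 249\right) = 0 \left(\frac{4}{27} \left(-9\right) - 249\right) = 0 \left(- \frac{4}{3} - 249\right) = 0 \left(- \frac{751}{3}\right) = 0$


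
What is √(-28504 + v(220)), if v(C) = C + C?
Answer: 4*I*√1754 ≈ 167.52*I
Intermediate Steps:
v(C) = 2*C
√(-28504 + v(220)) = √(-28504 + 2*220) = √(-28504 + 440) = √(-28064) = 4*I*√1754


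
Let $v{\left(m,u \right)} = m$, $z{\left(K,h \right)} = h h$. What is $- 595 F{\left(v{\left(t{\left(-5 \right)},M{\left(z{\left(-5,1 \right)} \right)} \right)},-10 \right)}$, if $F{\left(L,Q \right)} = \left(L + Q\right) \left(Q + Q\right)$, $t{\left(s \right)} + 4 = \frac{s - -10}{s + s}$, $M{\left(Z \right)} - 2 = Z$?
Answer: $-172550$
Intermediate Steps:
$z{\left(K,h \right)} = h^{2}$
$M{\left(Z \right)} = 2 + Z$
$t{\left(s \right)} = -4 + \frac{10 + s}{2 s}$ ($t{\left(s \right)} = -4 + \frac{s - -10}{s + s} = -4 + \frac{s + 10}{2 s} = -4 + \left(10 + s\right) \frac{1}{2 s} = -4 + \frac{10 + s}{2 s}$)
$F{\left(L,Q \right)} = 2 Q \left(L + Q\right)$ ($F{\left(L,Q \right)} = \left(L + Q\right) 2 Q = 2 Q \left(L + Q\right)$)
$- 595 F{\left(v{\left(t{\left(-5 \right)},M{\left(z{\left(-5,1 \right)} \right)} \right)},-10 \right)} = - 595 \cdot 2 \left(-10\right) \left(\left(- \frac{7}{2} + \frac{5}{-5}\right) - 10\right) = - 595 \cdot 2 \left(-10\right) \left(\left(- \frac{7}{2} + 5 \left(- \frac{1}{5}\right)\right) - 10\right) = - 595 \cdot 2 \left(-10\right) \left(\left(- \frac{7}{2} - 1\right) - 10\right) = - 595 \cdot 2 \left(-10\right) \left(- \frac{9}{2} - 10\right) = - 595 \cdot 2 \left(-10\right) \left(- \frac{29}{2}\right) = \left(-595\right) 290 = -172550$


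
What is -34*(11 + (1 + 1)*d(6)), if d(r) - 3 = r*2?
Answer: -1394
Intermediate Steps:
d(r) = 3 + 2*r (d(r) = 3 + r*2 = 3 + 2*r)
-34*(11 + (1 + 1)*d(6)) = -34*(11 + (1 + 1)*(3 + 2*6)) = -34*(11 + 2*(3 + 12)) = -34*(11 + 2*15) = -34*(11 + 30) = -34*41 = -1394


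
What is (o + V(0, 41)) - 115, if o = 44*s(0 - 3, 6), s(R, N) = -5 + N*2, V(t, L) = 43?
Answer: 236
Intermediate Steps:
s(R, N) = -5 + 2*N
o = 308 (o = 44*(-5 + 2*6) = 44*(-5 + 12) = 44*7 = 308)
(o + V(0, 41)) - 115 = (308 + 43) - 115 = 351 - 115 = 236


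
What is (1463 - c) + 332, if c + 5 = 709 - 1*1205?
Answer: 2296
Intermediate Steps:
c = -501 (c = -5 + (709 - 1*1205) = -5 + (709 - 1205) = -5 - 496 = -501)
(1463 - c) + 332 = (1463 - 1*(-501)) + 332 = (1463 + 501) + 332 = 1964 + 332 = 2296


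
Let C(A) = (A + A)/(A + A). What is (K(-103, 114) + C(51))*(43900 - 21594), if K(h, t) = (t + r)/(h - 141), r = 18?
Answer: 624568/61 ≈ 10239.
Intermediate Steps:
K(h, t) = (18 + t)/(-141 + h) (K(h, t) = (t + 18)/(h - 141) = (18 + t)/(-141 + h))
C(A) = 1 (C(A) = (2*A)/((2*A)) = (2*A)*(1/(2*A)) = 1)
(K(-103, 114) + C(51))*(43900 - 21594) = ((18 + 114)/(-141 - 103) + 1)*(43900 - 21594) = (132/(-244) + 1)*22306 = (-1/244*132 + 1)*22306 = (-33/61 + 1)*22306 = (28/61)*22306 = 624568/61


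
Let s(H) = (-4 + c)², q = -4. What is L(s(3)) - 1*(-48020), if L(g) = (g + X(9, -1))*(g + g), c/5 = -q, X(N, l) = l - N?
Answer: 173972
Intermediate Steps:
c = 20 (c = 5*(-1*(-4)) = 5*4 = 20)
s(H) = 256 (s(H) = (-4 + 20)² = 16² = 256)
L(g) = 2*g*(-10 + g) (L(g) = (g + (-1 - 1*9))*(g + g) = (g + (-1 - 9))*(2*g) = (g - 10)*(2*g) = (-10 + g)*(2*g) = 2*g*(-10 + g))
L(s(3)) - 1*(-48020) = 2*256*(-10 + 256) - 1*(-48020) = 2*256*246 + 48020 = 125952 + 48020 = 173972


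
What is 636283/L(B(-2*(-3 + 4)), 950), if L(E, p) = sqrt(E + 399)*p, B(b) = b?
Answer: 636283*sqrt(397)/377150 ≈ 33.615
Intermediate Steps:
L(E, p) = p*sqrt(399 + E) (L(E, p) = sqrt(399 + E)*p = p*sqrt(399 + E))
636283/L(B(-2*(-3 + 4)), 950) = 636283/((950*sqrt(399 - 2*(-3 + 4)))) = 636283/((950*sqrt(399 - 2*1))) = 636283/((950*sqrt(399 - 2))) = 636283/((950*sqrt(397))) = 636283*(sqrt(397)/377150) = 636283*sqrt(397)/377150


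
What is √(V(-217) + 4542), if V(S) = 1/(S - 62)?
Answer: √39283727/93 ≈ 67.394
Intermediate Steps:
V(S) = 1/(-62 + S)
√(V(-217) + 4542) = √(1/(-62 - 217) + 4542) = √(1/(-279) + 4542) = √(-1/279 + 4542) = √(1267217/279) = √39283727/93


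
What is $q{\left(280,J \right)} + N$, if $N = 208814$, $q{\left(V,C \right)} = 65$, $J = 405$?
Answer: $208879$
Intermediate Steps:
$q{\left(280,J \right)} + N = 65 + 208814 = 208879$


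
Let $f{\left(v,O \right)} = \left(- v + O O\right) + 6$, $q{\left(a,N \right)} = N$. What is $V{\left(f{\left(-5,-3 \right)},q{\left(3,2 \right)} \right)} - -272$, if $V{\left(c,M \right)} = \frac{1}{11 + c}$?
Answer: $\frac{8433}{31} \approx 272.03$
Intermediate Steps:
$f{\left(v,O \right)} = 6 + O^{2} - v$ ($f{\left(v,O \right)} = \left(- v + O^{2}\right) + 6 = \left(O^{2} - v\right) + 6 = 6 + O^{2} - v$)
$V{\left(f{\left(-5,-3 \right)},q{\left(3,2 \right)} \right)} - -272 = \frac{1}{11 + \left(6 + \left(-3\right)^{2} - -5\right)} - -272 = \frac{1}{11 + \left(6 + 9 + 5\right)} + 272 = \frac{1}{11 + 20} + 272 = \frac{1}{31} + 272 = \frac{8433}{31}$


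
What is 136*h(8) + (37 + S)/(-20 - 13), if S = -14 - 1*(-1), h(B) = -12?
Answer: -17960/11 ≈ -1632.7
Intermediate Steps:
S = -13 (S = -14 + 1 = -13)
136*h(8) + (37 + S)/(-20 - 13) = 136*(-12) + (37 - 13)/(-20 - 13) = -1632 + 24/(-33) = -1632 + 24*(-1/33) = -1632 - 8/11 = -17960/11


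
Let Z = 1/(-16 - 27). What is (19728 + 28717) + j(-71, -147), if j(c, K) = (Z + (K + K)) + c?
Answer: 2067439/43 ≈ 48080.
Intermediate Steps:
Z = -1/43 (Z = 1/(-43) = -1/43 ≈ -0.023256)
j(c, K) = -1/43 + c + 2*K (j(c, K) = (-1/43 + (K + K)) + c = (-1/43 + 2*K) + c = -1/43 + c + 2*K)
(19728 + 28717) + j(-71, -147) = (19728 + 28717) + (-1/43 - 71 + 2*(-147)) = 48445 + (-1/43 - 71 - 294) = 48445 - 15696/43 = 2067439/43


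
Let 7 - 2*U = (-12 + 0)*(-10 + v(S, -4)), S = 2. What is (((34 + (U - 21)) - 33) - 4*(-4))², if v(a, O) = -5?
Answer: 32761/4 ≈ 8190.3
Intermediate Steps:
U = -173/2 (U = 7/2 - (-12 + 0)*(-10 - 5)/2 = 7/2 - (-6)*(-15) = 7/2 - ½*180 = 7/2 - 90 = -173/2 ≈ -86.500)
(((34 + (U - 21)) - 33) - 4*(-4))² = (((34 + (-173/2 - 21)) - 33) - 4*(-4))² = (((34 - 215/2) - 33) + 16)² = ((-147/2 - 33) + 16)² = (-213/2 + 16)² = (-181/2)² = 32761/4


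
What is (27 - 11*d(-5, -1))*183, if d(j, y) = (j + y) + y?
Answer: 19032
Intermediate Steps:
d(j, y) = j + 2*y
(27 - 11*d(-5, -1))*183 = (27 - 11*(-5 + 2*(-1)))*183 = (27 - 11*(-5 - 2))*183 = (27 - 11*(-7))*183 = (27 + 77)*183 = 104*183 = 19032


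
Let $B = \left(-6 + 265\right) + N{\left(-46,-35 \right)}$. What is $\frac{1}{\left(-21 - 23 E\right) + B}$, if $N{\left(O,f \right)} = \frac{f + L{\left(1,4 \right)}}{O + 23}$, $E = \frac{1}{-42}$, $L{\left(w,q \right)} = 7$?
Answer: $\frac{966}{231613} \approx 0.0041708$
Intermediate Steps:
$E = - \frac{1}{42} \approx -0.02381$
$N{\left(O,f \right)} = \frac{7 + f}{23 + O}$ ($N{\left(O,f \right)} = \frac{f + 7}{O + 23} = \frac{7 + f}{23 + O}$)
$B = \frac{5985}{23}$ ($B = \left(-6 + 265\right) + \frac{7 - 35}{23 - 46} = 259 + \frac{1}{-23} \left(-28\right) = 259 - - \frac{28}{23} = 259 + \frac{28}{23} = \frac{5985}{23} \approx 260.22$)
$\frac{1}{\left(-21 - 23 E\right) + B} = \frac{1}{\left(-21 - - \frac{23}{42}\right) + \frac{5985}{23}} = \frac{1}{\left(-21 + \frac{23}{42}\right) + \frac{5985}{23}} = \frac{1}{- \frac{859}{42} + \frac{5985}{23}} = \frac{1}{\frac{231613}{966}} = \frac{966}{231613}$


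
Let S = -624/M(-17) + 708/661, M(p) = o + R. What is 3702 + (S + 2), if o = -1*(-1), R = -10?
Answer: 7484644/1983 ≈ 3774.4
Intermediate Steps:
o = 1
M(p) = -9 (M(p) = 1 - 10 = -9)
S = 139612/1983 (S = -624/(-9) + 708/661 = -624*(-1/9) + 708*(1/661) = 208/3 + 708/661 = 139612/1983 ≈ 70.404)
3702 + (S + 2) = 3702 + (139612/1983 + 2) = 3702 + 143578/1983 = 7484644/1983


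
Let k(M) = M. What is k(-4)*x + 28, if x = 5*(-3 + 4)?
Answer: 8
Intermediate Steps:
x = 5 (x = 5*1 = 5)
k(-4)*x + 28 = -4*5 + 28 = -20 + 28 = 8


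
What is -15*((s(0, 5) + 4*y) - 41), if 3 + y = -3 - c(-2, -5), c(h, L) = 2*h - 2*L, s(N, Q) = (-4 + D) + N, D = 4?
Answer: 1335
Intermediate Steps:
s(N, Q) = N (s(N, Q) = (-4 + 4) + N = 0 + N = N)
c(h, L) = -2*L + 2*h
y = -12 (y = -3 + (-3 - (-2*(-5) + 2*(-2))) = -3 + (-3 - (10 - 4)) = -3 + (-3 - 1*6) = -3 + (-3 - 6) = -3 - 9 = -12)
-15*((s(0, 5) + 4*y) - 41) = -15*((0 + 4*(-12)) - 41) = -15*((0 - 48) - 41) = -15*(-48 - 41) = -15*(-89) = 1335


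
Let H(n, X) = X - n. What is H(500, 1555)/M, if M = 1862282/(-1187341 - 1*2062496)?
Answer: -3428578035/1862282 ≈ -1841.1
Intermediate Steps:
M = -1862282/3249837 (M = 1862282/(-1187341 - 2062496) = 1862282/(-3249837) = 1862282*(-1/3249837) = -1862282/3249837 ≈ -0.57304)
H(500, 1555)/M = (1555 - 1*500)/(-1862282/3249837) = (1555 - 500)*(-3249837/1862282) = 1055*(-3249837/1862282) = -3428578035/1862282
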